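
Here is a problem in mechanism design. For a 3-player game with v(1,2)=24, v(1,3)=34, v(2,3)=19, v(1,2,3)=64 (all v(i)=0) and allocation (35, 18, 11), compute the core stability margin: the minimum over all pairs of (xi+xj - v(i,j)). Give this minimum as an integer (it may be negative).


Step 1: Slack for coalition (1,2): x1+x2 - v12 = 53 - 24 = 29
Step 2: Slack for coalition (1,3): x1+x3 - v13 = 46 - 34 = 12
Step 3: Slack for coalition (2,3): x2+x3 - v23 = 29 - 19 = 10
Step 4: Minimum slack = min(29, 12, 10) = 10, attained by (2,3); no pair can gain by deviating, so the allocation is in the core

10


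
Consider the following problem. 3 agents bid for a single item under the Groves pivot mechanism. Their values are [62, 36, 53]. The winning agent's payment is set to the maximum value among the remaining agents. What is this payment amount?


Step 1: The efficient winner is agent 0 with value 62
Step 2: Other agents' values: [36, 53]
Step 3: Pivot payment = max(others) = 53
Step 4: The winner pays 53

53


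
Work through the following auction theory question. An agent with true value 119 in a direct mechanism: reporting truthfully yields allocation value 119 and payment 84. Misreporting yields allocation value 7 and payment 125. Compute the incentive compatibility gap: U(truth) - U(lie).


Step 1: U(truth) = value - payment = 119 - 84 = 35
Step 2: U(lie) = allocation - payment = 7 - 125 = -118
Step 3: IC gap = 35 - (-118) = 153

153


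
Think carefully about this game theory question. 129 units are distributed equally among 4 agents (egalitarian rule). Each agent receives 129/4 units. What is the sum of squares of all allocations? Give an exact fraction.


Step 1: Each agent's share = 129/4
Step 2: Square of each share = (129/4)^2 = 16641/16
Step 3: Sum of squares = 4 * 16641/16 = 16641/4

16641/4


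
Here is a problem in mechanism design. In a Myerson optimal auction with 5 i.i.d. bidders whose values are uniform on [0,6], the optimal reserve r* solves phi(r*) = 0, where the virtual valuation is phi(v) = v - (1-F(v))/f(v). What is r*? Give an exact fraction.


Step 1: For U[0,6], F(v) = v/6 and f(v) = 1/6
Step 2: phi(v) = v - (1 - v/6)/(1/6) = v - (6 - v) = 2v - 6
Step 3: Set phi(r*) = 0: 2r* - 6 = 0
Step 4: r* = 6/2 = 3 (the number of bidders n = 5 does not enter)

3


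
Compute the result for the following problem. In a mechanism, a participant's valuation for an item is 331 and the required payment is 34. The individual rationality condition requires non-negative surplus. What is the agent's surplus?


Step 1: Surplus = value - payment = 331 - 34 = 297
Step 2: IR is satisfied (surplus >= 0)

297


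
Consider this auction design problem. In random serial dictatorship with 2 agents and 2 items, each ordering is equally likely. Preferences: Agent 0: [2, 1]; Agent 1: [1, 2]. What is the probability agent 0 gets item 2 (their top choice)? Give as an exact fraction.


Step 1: Agent 0 wants item 2
Step 2: There are 2 possible orderings of agents
Step 3: In 2 orderings, agent 0 gets item 2
Step 4: Probability = 2/2 = 1

1


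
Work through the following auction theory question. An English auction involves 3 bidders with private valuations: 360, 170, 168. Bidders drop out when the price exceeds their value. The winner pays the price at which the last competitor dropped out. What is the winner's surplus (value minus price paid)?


Step 1: Identify the highest value: 360
Step 2: Identify the second-highest value: 170
Step 3: The final price = second-highest value = 170
Step 4: Surplus = 360 - 170 = 190

190


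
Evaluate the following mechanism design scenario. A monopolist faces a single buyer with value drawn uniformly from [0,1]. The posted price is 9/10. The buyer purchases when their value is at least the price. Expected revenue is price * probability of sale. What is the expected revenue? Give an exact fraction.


Step 1: Posted price r = 9/10, value support [0,1]
Step 2: P(v >= r) = (1 - 9/10)/1 = 1/10
Step 3: Expected revenue = r * P(v >= r) = 9/10 * 1/10
Step 4: Revenue = 9/100

9/100


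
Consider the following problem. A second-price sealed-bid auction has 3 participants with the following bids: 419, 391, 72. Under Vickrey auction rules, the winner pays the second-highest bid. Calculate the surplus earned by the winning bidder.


Step 1: Sort bids in descending order: 419, 391, 72
Step 2: The winning bid is the highest: 419
Step 3: The payment equals the second-highest bid: 391
Step 4: Surplus = winner's bid - payment = 419 - 391 = 28

28


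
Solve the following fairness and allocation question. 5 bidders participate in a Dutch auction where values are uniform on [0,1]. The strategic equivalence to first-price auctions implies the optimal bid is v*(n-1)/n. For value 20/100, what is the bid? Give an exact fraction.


Step 1: Dutch auctions are strategically equivalent to first-price auctions
Step 2: The equilibrium bid is b(v) = v*(n-1)/n
Step 3: b = 1/5 * 4/5
Step 4: b = 4/25

4/25


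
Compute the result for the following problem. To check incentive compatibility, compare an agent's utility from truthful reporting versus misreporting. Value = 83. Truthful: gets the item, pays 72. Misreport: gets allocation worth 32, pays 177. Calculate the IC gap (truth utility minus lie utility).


Step 1: U(truth) = value - payment = 83 - 72 = 11
Step 2: U(lie) = allocation - payment = 32 - 177 = -145
Step 3: IC gap = 11 - (-145) = 156

156


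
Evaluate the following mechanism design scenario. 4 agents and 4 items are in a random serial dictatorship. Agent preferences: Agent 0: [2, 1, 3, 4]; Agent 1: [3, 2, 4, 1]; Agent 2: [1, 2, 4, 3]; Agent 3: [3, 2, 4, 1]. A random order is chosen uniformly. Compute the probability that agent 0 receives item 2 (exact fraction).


Step 1: Agent 0 wants item 2
Step 2: There are 24 possible orderings of agents
Step 3: In 16 orderings, agent 0 gets item 2
Step 4: Probability = 16/24 = 2/3

2/3


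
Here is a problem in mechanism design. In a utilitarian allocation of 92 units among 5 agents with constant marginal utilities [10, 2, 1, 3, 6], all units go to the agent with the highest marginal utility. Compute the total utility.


Step 1: The marginal utilities are [10, 2, 1, 3, 6]
Step 2: The highest marginal utility is 10
Step 3: All 92 units go to that agent
Step 4: Total utility = 10 * 92 = 920

920


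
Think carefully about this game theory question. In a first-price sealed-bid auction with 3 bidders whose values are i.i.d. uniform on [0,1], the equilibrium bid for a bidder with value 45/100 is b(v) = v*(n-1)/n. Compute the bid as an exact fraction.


Step 1: The symmetric BNE bidding function is b(v) = v * (n-1) / n
Step 2: Substitute v = 9/20 and n = 3
Step 3: b = 9/20 * 2/3
Step 4: b = 3/10

3/10


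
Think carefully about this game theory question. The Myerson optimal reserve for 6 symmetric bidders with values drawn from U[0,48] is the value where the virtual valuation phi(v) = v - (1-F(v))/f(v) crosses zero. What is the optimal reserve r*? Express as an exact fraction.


Step 1: For U[0,48], F(v) = v/48 and f(v) = 1/48
Step 2: phi(v) = v - (1 - v/48)/(1/48) = v - (48 - v) = 2v - 48
Step 3: Set phi(r*) = 0: 2r* - 48 = 0
Step 4: r* = 48/2 = 24 (the number of bidders n = 6 does not enter)

24


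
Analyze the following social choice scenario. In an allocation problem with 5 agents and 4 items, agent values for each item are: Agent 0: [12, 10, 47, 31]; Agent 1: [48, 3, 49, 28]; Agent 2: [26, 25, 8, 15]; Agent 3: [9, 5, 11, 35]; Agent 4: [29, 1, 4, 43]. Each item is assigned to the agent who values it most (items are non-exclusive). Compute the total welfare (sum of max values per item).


Step 1: For each item, find the maximum value among all agents.
Step 2: Item 0 -> Agent 1 (value 48)
Step 3: Item 1 -> Agent 2 (value 25)
Step 4: Item 2 -> Agent 1 (value 49)
Step 5: Item 3 -> Agent 4 (value 43)
Step 6: Total welfare = 48 + 25 + 49 + 43 = 165

165


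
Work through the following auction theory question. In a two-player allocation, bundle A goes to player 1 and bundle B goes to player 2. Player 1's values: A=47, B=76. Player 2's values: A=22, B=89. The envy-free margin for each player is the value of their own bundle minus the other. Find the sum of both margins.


Step 1: Player 1's margin = v1(A) - v1(B) = 47 - 76 = -29
Step 2: Player 2's margin = v2(B) - v2(A) = 89 - 22 = 67
Step 3: Total margin = -29 + 67 = 38

38


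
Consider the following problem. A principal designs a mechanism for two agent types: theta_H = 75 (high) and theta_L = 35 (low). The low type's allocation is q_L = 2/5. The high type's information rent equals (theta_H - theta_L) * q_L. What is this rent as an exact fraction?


Step 1: theta_H - theta_L = 75 - 35 = 40
Step 2: Information rent = (theta_H - theta_L) * q_L
Step 3: = 40 * 2/5
Step 4: = 16

16


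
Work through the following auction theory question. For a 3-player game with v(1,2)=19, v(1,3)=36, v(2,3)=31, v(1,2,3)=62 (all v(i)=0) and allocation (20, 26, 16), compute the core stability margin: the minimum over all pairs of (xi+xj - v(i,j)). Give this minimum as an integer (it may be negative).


Step 1: Slack for coalition (1,2): x1+x2 - v12 = 46 - 19 = 27
Step 2: Slack for coalition (1,3): x1+x3 - v13 = 36 - 36 = 0
Step 3: Slack for coalition (2,3): x2+x3 - v23 = 42 - 31 = 11
Step 4: Minimum slack = min(27, 0, 11) = 0, attained by (1,3); no pair can gain by deviating, so the allocation is in the core

0


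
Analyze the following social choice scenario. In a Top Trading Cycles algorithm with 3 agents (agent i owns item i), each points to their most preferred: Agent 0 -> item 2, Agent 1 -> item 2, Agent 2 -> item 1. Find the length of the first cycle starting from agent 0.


Step 1: Trace the pointer graph from agent 0: 0 -> 2 -> 1 -> 2
Step 2: A cycle is detected when we revisit agent 2
Step 3: The cycle is: 2 -> 1 -> 2
Step 4: Cycle length = 2

2


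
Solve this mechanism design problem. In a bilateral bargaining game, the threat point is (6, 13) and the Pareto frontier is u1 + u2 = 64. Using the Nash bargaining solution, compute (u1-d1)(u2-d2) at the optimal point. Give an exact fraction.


Step 1: The Nash solution splits surplus symmetrically above the disagreement point
Step 2: u1 = (total + d1 - d2)/2 = (64 + 6 - 13)/2 = 57/2
Step 3: u2 = (total - d1 + d2)/2 = (64 - 6 + 13)/2 = 71/2
Step 4: Nash product = (57/2 - 6) * (71/2 - 13)
Step 5: = 45/2 * 45/2 = 2025/4

2025/4


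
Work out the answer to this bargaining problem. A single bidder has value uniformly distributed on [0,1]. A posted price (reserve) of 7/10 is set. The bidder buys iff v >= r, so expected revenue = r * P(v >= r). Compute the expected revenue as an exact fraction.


Step 1: Posted price r = 7/10, value support [0,1]
Step 2: P(v >= r) = (1 - 7/10)/1 = 3/10
Step 3: Expected revenue = r * P(v >= r) = 7/10 * 3/10
Step 4: Revenue = 21/100

21/100


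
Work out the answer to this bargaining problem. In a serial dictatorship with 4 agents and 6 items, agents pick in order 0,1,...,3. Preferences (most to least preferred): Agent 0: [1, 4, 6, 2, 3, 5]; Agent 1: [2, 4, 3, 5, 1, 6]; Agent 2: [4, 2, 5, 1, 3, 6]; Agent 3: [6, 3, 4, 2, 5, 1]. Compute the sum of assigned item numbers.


Step 1: Agent 0 picks item 1
Step 2: Agent 1 picks item 2
Step 3: Agent 2 picks item 4
Step 4: Agent 3 picks item 6
Step 5: Sum = 1 + 2 + 4 + 6 = 13

13


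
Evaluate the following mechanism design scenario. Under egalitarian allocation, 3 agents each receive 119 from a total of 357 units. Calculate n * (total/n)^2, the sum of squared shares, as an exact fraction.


Step 1: Each agent's share = 357/3 = 119
Step 2: Square of each share = (119)^2 = 14161
Step 3: Sum of squares = 3 * 14161 = 42483

42483


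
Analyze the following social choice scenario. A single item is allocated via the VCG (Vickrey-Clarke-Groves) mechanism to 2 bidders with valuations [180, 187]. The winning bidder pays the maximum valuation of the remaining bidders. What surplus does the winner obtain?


Step 1: The winner is the agent with the highest value: agent 1 with value 187
Step 2: Values of other agents: [180]
Step 3: VCG payment = max of others' values = 180
Step 4: Surplus = 187 - 180 = 7

7


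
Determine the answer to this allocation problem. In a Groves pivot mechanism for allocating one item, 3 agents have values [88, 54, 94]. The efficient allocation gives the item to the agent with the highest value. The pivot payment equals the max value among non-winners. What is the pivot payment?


Step 1: The efficient winner is agent 2 with value 94
Step 2: Other agents' values: [88, 54]
Step 3: Pivot payment = max(others) = 88
Step 4: The winner pays 88

88


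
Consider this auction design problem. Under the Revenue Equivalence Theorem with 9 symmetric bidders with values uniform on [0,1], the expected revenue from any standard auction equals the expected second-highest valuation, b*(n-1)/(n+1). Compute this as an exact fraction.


Step 1: By Revenue Equivalence, expected revenue = b*(n-1)/(n+1)
Step 2: Substituting n = 9, b = 1
Step 3: Revenue = 1*(9-1)/(9+1) = 1*8/10
Step 4: Revenue = 8/10 = 4/5

4/5


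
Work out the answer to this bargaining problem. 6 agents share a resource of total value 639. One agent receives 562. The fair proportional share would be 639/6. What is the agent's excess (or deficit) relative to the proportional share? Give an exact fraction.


Step 1: Proportional share = 639/6 = 213/2
Step 2: Agent's actual allocation = 562
Step 3: Excess = 562 - 213/2 = 911/2

911/2


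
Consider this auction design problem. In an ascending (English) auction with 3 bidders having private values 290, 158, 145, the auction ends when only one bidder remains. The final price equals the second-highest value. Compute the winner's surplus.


Step 1: Identify the highest value: 290
Step 2: Identify the second-highest value: 158
Step 3: The final price = second-highest value = 158
Step 4: Surplus = 290 - 158 = 132

132


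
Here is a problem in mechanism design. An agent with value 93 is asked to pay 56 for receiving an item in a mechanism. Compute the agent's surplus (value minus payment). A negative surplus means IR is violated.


Step 1: Surplus = value - payment = 93 - 56 = 37
Step 2: IR is satisfied (surplus >= 0)

37


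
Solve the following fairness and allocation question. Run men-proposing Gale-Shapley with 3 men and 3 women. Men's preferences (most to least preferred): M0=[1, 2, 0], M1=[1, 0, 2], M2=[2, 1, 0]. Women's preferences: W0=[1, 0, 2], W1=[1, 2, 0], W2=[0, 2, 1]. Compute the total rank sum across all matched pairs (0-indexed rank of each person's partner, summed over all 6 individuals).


Step 1: Run Gale-Shapley (men propose, women hold best offer):
  M0 proposes to W1; she accepts
  M1 proposes to W1; she switches from M0
  M2 proposes to W2; she accepts
  M0 proposes to W2; she switches from M2
  M2 proposes to W1; rejected
  M2 proposes to W0; she accepts
Step 2: Final matching: W0-M2, W1-M1, W2-M0
Step 3: 0-indexed ranks (man's rank of his match, then woman's): 2 + 2 + 0 + 0 + 1 + 0
Step 4: Total rank sum = 5

5


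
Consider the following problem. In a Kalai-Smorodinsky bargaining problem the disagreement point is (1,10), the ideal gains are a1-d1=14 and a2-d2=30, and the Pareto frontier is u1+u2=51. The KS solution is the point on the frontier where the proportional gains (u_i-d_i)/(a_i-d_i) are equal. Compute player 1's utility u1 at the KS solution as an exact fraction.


Step 1: At the KS point, (u1-d1)/r1 = (u2-d2)/r2 = t and u1+u2 = 51
Step 2: u1 = d1 + r1*t and u2 = d2 + r2*t, so (d1 + r1*t) + (d2 + r2*t) = 51
Step 3: t = (51 - 1 - 10)/(14 + 30) = 40/44 = 10/11
Step 4: u1 = d1 + r1*t = 1 + 14 * 10/11 = 151/11
Step 5: (Check: u2 = d2 + r2*t = 410/11; u1+u2 = 151/11 + 410/11 = 51, on the frontier.)

151/11


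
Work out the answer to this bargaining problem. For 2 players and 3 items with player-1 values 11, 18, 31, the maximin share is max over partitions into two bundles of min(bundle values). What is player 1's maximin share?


Step 1: Item values = 11, 18, 31
Step 2: Enumerate all 2-bundle partitions and take the smaller bundle:
  Partition 1: {11} vs {18,31} -> bundles 11, 49; min = 11
  Partition 2: {18} vs {11,31} -> bundles 18, 42; min = 18
  Partition 3: {31} vs {11,18} -> bundles 31, 29; min = 29
Step 3: MMS = max(11, 18, 29) = 29

29


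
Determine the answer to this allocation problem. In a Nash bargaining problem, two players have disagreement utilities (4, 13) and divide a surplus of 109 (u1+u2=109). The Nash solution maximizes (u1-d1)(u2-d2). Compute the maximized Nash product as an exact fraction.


Step 1: The Nash solution splits surplus symmetrically above the disagreement point
Step 2: u1 = (total + d1 - d2)/2 = (109 + 4 - 13)/2 = 50
Step 3: u2 = (total - d1 + d2)/2 = (109 - 4 + 13)/2 = 59
Step 4: Nash product = (50 - 4) * (59 - 13)
Step 5: = 46 * 46 = 2116

2116


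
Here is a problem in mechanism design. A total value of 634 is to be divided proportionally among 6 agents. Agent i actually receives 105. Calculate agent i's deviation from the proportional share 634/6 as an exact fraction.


Step 1: Proportional share = 634/6 = 317/3
Step 2: Agent's actual allocation = 105
Step 3: Excess = 105 - 317/3 = -2/3

-2/3


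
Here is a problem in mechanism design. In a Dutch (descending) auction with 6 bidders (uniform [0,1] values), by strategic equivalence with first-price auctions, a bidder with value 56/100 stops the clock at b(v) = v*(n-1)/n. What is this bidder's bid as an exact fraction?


Step 1: Dutch auctions are strategically equivalent to first-price auctions
Step 2: The equilibrium bid is b(v) = v*(n-1)/n
Step 3: b = 14/25 * 5/6
Step 4: b = 7/15

7/15


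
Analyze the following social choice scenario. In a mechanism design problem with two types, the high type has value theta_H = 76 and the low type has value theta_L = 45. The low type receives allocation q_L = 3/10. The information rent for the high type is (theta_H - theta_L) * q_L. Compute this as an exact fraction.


Step 1: theta_H - theta_L = 76 - 45 = 31
Step 2: Information rent = (theta_H - theta_L) * q_L
Step 3: = 31 * 3/10
Step 4: = 93/10

93/10


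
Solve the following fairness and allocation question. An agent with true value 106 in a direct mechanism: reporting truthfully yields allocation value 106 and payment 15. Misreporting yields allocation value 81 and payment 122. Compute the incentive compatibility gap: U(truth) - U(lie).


Step 1: U(truth) = value - payment = 106 - 15 = 91
Step 2: U(lie) = allocation - payment = 81 - 122 = -41
Step 3: IC gap = 91 - (-41) = 132

132


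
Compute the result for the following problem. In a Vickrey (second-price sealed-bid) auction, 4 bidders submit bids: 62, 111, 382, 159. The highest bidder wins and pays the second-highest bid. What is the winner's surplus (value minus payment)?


Step 1: Sort bids in descending order: 382, 159, 111, 62
Step 2: The winning bid is the highest: 382
Step 3: The payment equals the second-highest bid: 159
Step 4: Surplus = winner's bid - payment = 382 - 159 = 223

223


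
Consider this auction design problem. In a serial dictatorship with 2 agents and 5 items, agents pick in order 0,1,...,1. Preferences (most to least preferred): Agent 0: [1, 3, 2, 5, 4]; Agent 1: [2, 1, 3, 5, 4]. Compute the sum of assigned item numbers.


Step 1: Agent 0 picks item 1
Step 2: Agent 1 picks item 2
Step 3: Sum = 1 + 2 = 3

3


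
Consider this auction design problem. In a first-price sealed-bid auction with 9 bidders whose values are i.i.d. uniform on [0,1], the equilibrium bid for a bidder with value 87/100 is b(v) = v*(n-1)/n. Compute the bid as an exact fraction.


Step 1: The symmetric BNE bidding function is b(v) = v * (n-1) / n
Step 2: Substitute v = 87/100 and n = 9
Step 3: b = 87/100 * 8/9
Step 4: b = 58/75

58/75


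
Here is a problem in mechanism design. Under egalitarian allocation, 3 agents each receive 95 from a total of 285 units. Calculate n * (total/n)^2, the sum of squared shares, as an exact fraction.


Step 1: Each agent's share = 285/3 = 95
Step 2: Square of each share = (95)^2 = 9025
Step 3: Sum of squares = 3 * 9025 = 27075

27075


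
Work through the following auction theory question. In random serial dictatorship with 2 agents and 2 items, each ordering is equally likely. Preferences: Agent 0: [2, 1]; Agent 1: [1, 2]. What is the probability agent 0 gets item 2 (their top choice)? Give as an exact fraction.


Step 1: Agent 0 wants item 2
Step 2: There are 2 possible orderings of agents
Step 3: In 2 orderings, agent 0 gets item 2
Step 4: Probability = 2/2 = 1

1


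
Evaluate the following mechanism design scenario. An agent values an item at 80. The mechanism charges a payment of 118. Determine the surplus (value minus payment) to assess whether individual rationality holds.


Step 1: Surplus = value - payment = 80 - 118 = -38
Step 2: IR is violated (surplus < 0)

-38


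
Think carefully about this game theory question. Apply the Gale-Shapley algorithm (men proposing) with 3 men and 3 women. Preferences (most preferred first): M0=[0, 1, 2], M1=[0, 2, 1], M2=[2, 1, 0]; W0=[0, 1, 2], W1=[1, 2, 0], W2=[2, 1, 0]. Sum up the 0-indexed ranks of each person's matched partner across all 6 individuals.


Step 1: Run Gale-Shapley (men propose, women hold best offer):
  M0 proposes to W0; she accepts
  M1 proposes to W0; rejected
  M1 proposes to W2; she accepts
  M2 proposes to W2; she switches from M1
  M1 proposes to W1; she accepts
Step 2: Final matching: W0-M0, W1-M1, W2-M2
Step 3: 0-indexed ranks (man's rank of his match, then woman's): 0 + 0 + 2 + 0 + 0 + 0
Step 4: Total rank sum = 2

2


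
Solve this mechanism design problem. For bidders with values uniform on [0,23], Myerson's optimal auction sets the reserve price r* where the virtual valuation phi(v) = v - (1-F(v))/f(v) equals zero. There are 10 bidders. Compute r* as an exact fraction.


Step 1: For U[0,23], F(v) = v/23 and f(v) = 1/23
Step 2: phi(v) = v - (1 - v/23)/(1/23) = v - (23 - v) = 2v - 23
Step 3: Set phi(r*) = 0: 2r* - 23 = 0
Step 4: r* = 23/2 (the number of bidders n = 10 does not enter)

23/2


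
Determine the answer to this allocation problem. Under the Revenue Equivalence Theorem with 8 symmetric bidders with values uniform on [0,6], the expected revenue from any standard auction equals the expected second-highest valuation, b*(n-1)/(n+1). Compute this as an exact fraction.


Step 1: By Revenue Equivalence, expected revenue = b*(n-1)/(n+1)
Step 2: Substituting n = 8, b = 6
Step 3: Revenue = 6*(8-1)/(8+1) = 6*7/9
Step 4: Revenue = 42/9 = 14/3

14/3


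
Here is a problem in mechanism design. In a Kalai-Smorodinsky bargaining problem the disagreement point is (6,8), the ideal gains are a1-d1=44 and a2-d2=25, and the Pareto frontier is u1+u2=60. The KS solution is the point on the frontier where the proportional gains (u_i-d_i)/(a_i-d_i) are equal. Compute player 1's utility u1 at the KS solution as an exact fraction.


Step 1: At the KS point, (u1-d1)/r1 = (u2-d2)/r2 = t and u1+u2 = 60
Step 2: u1 = d1 + r1*t and u2 = d2 + r2*t, so (d1 + r1*t) + (d2 + r2*t) = 60
Step 3: t = (60 - 6 - 8)/(44 + 25) = 46/69 = 2/3
Step 4: u1 = d1 + r1*t = 6 + 44 * 2/3 = 106/3
Step 5: (Check: u2 = d2 + r2*t = 74/3; u1+u2 = 106/3 + 74/3 = 60, on the frontier.)

106/3


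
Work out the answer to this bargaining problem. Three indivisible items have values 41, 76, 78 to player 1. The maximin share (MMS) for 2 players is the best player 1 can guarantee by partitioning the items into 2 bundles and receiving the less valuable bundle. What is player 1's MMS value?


Step 1: Item values = 41, 76, 78
Step 2: Enumerate all 2-bundle partitions and take the smaller bundle:
  Partition 1: {41} vs {76,78} -> bundles 41, 154; min = 41
  Partition 2: {76} vs {41,78} -> bundles 76, 119; min = 76
  Partition 3: {78} vs {41,76} -> bundles 78, 117; min = 78
Step 3: MMS = max(41, 76, 78) = 78

78


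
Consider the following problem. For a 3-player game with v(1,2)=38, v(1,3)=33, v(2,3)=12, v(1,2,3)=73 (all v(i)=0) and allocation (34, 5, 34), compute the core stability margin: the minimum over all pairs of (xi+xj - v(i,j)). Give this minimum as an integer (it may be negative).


Step 1: Slack for coalition (1,2): x1+x2 - v12 = 39 - 38 = 1
Step 2: Slack for coalition (1,3): x1+x3 - v13 = 68 - 33 = 35
Step 3: Slack for coalition (2,3): x2+x3 - v23 = 39 - 12 = 27
Step 4: Minimum slack = min(1, 35, 27) = 1, attained by (1,2); no pair can gain by deviating, so the allocation is in the core

1


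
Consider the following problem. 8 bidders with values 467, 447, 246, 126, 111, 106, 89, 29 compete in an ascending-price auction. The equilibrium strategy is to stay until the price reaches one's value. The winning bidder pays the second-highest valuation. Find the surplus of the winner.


Step 1: Identify the highest value: 467
Step 2: Identify the second-highest value: 447
Step 3: The final price = second-highest value = 447
Step 4: Surplus = 467 - 447 = 20

20


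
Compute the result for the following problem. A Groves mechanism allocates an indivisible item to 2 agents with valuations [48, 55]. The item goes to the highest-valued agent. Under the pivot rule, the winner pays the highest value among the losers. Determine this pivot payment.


Step 1: The efficient winner is agent 1 with value 55
Step 2: Other agents' values: [48]
Step 3: Pivot payment = max(others) = 48
Step 4: The winner pays 48

48


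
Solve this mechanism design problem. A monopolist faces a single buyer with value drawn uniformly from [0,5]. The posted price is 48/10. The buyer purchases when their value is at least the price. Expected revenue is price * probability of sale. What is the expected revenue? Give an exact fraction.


Step 1: Posted price r = 24/5, value support [0,5]
Step 2: P(v >= r) = (5 - 24/5)/5 = 1/25
Step 3: Expected revenue = r * P(v >= r) = 24/5 * 1/25
Step 4: Revenue = 24/125

24/125


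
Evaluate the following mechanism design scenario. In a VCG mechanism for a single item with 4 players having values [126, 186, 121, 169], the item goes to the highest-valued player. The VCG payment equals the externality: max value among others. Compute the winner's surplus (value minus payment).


Step 1: The winner is the agent with the highest value: agent 1 with value 186
Step 2: Values of other agents: [126, 121, 169]
Step 3: VCG payment = max of others' values = 169
Step 4: Surplus = 186 - 169 = 17

17


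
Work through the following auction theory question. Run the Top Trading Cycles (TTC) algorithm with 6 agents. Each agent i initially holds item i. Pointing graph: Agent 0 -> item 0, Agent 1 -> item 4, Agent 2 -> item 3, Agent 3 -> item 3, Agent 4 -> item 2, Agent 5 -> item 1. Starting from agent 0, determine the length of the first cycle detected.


Step 1: Trace the pointer graph from agent 0: 0 -> 0
Step 2: A cycle is detected when we revisit agent 0
Step 3: The cycle is: 0 -> 0
Step 4: Cycle length = 1

1


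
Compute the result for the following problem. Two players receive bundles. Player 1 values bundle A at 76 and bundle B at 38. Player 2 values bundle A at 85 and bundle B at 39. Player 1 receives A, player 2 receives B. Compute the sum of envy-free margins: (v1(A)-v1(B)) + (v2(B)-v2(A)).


Step 1: Player 1's margin = v1(A) - v1(B) = 76 - 38 = 38
Step 2: Player 2's margin = v2(B) - v2(A) = 39 - 85 = -46
Step 3: Total margin = 38 + -46 = -8

-8


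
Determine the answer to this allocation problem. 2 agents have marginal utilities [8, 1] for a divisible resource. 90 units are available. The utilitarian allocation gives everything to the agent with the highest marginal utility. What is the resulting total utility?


Step 1: The marginal utilities are [8, 1]
Step 2: The highest marginal utility is 8
Step 3: All 90 units go to that agent
Step 4: Total utility = 8 * 90 = 720

720


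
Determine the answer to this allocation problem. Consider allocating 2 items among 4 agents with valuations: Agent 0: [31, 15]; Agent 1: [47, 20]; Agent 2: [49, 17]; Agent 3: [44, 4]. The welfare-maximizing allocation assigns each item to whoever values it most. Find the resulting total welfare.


Step 1: For each item, find the maximum value among all agents.
Step 2: Item 0 -> Agent 2 (value 49)
Step 3: Item 1 -> Agent 1 (value 20)
Step 4: Total welfare = 49 + 20 = 69

69


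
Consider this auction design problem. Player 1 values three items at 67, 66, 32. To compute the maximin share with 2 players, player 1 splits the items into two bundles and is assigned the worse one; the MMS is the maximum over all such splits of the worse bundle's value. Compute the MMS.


Step 1: Item values = 67, 66, 32
Step 2: Enumerate all 2-bundle partitions and take the smaller bundle:
  Partition 1: {67} vs {66,32} -> bundles 67, 98; min = 67
  Partition 2: {66} vs {67,32} -> bundles 66, 99; min = 66
  Partition 3: {32} vs {67,66} -> bundles 32, 133; min = 32
Step 3: MMS = max(67, 66, 32) = 67

67


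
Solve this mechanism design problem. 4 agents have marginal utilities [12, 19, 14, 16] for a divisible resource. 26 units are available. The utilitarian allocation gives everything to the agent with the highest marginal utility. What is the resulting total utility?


Step 1: The marginal utilities are [12, 19, 14, 16]
Step 2: The highest marginal utility is 19
Step 3: All 26 units go to that agent
Step 4: Total utility = 19 * 26 = 494

494


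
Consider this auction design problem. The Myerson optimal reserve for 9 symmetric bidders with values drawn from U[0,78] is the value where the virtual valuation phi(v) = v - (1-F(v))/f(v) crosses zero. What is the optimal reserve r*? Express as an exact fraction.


Step 1: For U[0,78], F(v) = v/78 and f(v) = 1/78
Step 2: phi(v) = v - (1 - v/78)/(1/78) = v - (78 - v) = 2v - 78
Step 3: Set phi(r*) = 0: 2r* - 78 = 0
Step 4: r* = 78/2 = 39 (the number of bidders n = 9 does not enter)

39


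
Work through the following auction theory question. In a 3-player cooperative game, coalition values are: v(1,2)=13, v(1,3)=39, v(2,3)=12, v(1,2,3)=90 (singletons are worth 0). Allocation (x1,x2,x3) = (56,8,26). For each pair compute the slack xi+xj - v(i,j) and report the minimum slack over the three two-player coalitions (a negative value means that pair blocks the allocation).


Step 1: Slack for coalition (1,2): x1+x2 - v12 = 64 - 13 = 51
Step 2: Slack for coalition (1,3): x1+x3 - v13 = 82 - 39 = 43
Step 3: Slack for coalition (2,3): x2+x3 - v23 = 34 - 12 = 22
Step 4: Minimum slack = min(51, 43, 22) = 22, attained by (2,3); no pair can gain by deviating, so the allocation is in the core

22


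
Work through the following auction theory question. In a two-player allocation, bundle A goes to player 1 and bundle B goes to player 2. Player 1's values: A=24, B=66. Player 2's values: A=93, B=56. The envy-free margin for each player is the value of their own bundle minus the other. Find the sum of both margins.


Step 1: Player 1's margin = v1(A) - v1(B) = 24 - 66 = -42
Step 2: Player 2's margin = v2(B) - v2(A) = 56 - 93 = -37
Step 3: Total margin = -42 + -37 = -79

-79


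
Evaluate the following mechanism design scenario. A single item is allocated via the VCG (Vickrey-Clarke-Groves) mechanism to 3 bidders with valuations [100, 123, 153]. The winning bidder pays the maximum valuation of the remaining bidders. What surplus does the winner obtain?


Step 1: The winner is the agent with the highest value: agent 2 with value 153
Step 2: Values of other agents: [100, 123]
Step 3: VCG payment = max of others' values = 123
Step 4: Surplus = 153 - 123 = 30

30


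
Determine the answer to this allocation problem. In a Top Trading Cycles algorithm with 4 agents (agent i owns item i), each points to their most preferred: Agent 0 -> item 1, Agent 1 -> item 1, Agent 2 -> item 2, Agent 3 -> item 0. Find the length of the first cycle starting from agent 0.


Step 1: Trace the pointer graph from agent 0: 0 -> 1 -> 1
Step 2: A cycle is detected when we revisit agent 1
Step 3: The cycle is: 1 -> 1
Step 4: Cycle length = 1

1


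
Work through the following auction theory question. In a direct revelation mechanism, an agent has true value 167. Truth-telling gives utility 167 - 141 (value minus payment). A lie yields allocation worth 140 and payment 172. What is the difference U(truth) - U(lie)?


Step 1: U(truth) = value - payment = 167 - 141 = 26
Step 2: U(lie) = allocation - payment = 140 - 172 = -32
Step 3: IC gap = 26 - (-32) = 58

58


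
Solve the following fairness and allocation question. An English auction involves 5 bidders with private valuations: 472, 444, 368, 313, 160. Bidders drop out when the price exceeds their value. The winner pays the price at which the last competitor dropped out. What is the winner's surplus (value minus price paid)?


Step 1: Identify the highest value: 472
Step 2: Identify the second-highest value: 444
Step 3: The final price = second-highest value = 444
Step 4: Surplus = 472 - 444 = 28

28


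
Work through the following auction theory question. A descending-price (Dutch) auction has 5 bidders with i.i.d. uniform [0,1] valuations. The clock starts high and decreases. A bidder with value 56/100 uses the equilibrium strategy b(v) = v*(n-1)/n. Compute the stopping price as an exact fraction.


Step 1: Dutch auctions are strategically equivalent to first-price auctions
Step 2: The equilibrium bid is b(v) = v*(n-1)/n
Step 3: b = 14/25 * 4/5
Step 4: b = 56/125

56/125


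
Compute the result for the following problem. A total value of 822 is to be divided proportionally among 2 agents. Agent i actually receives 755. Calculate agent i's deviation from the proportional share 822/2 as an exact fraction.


Step 1: Proportional share = 822/2 = 411
Step 2: Agent's actual allocation = 755
Step 3: Excess = 755 - 411 = 344

344


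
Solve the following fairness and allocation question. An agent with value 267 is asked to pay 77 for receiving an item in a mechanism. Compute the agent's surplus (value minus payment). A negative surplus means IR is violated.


Step 1: Surplus = value - payment = 267 - 77 = 190
Step 2: IR is satisfied (surplus >= 0)

190


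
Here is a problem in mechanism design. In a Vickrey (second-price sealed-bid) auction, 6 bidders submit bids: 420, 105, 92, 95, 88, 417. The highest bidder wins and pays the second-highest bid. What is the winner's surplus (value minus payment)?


Step 1: Sort bids in descending order: 420, 417, 105, 95, 92, 88
Step 2: The winning bid is the highest: 420
Step 3: The payment equals the second-highest bid: 417
Step 4: Surplus = winner's bid - payment = 420 - 417 = 3

3


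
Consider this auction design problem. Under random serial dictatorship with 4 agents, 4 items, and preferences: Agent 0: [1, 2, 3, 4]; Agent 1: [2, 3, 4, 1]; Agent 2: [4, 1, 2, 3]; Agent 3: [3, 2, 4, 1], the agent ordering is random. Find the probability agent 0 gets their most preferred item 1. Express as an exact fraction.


Step 1: Agent 0 wants item 1
Step 2: There are 24 possible orderings of agents
Step 3: In 24 orderings, agent 0 gets item 1
Step 4: Probability = 24/24 = 1

1


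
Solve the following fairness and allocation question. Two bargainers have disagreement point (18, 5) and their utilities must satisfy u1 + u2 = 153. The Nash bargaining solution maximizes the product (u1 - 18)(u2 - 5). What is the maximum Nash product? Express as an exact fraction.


Step 1: The Nash solution splits surplus symmetrically above the disagreement point
Step 2: u1 = (total + d1 - d2)/2 = (153 + 18 - 5)/2 = 83
Step 3: u2 = (total - d1 + d2)/2 = (153 - 18 + 5)/2 = 70
Step 4: Nash product = (83 - 18) * (70 - 5)
Step 5: = 65 * 65 = 4225

4225


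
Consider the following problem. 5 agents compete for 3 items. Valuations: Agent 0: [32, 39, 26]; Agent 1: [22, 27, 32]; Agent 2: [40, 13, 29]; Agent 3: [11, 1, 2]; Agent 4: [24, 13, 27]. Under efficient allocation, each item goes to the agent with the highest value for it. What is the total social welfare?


Step 1: For each item, find the maximum value among all agents.
Step 2: Item 0 -> Agent 2 (value 40)
Step 3: Item 1 -> Agent 0 (value 39)
Step 4: Item 2 -> Agent 1 (value 32)
Step 5: Total welfare = 40 + 39 + 32 = 111

111


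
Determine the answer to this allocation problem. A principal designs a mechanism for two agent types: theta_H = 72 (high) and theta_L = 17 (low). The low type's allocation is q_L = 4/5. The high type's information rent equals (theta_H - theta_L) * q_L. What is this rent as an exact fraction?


Step 1: theta_H - theta_L = 72 - 17 = 55
Step 2: Information rent = (theta_H - theta_L) * q_L
Step 3: = 55 * 4/5
Step 4: = 44

44


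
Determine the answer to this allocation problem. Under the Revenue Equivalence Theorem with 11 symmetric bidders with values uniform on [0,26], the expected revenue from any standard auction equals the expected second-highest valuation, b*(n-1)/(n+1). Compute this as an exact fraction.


Step 1: By Revenue Equivalence, expected revenue = b*(n-1)/(n+1)
Step 2: Substituting n = 11, b = 26
Step 3: Revenue = 26*(11-1)/(11+1) = 26*10/12
Step 4: Revenue = 260/12 = 65/3

65/3


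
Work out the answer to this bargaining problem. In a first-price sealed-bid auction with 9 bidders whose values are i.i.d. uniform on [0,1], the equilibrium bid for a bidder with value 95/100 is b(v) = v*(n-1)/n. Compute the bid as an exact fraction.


Step 1: The symmetric BNE bidding function is b(v) = v * (n-1) / n
Step 2: Substitute v = 19/20 and n = 9
Step 3: b = 19/20 * 8/9
Step 4: b = 38/45

38/45


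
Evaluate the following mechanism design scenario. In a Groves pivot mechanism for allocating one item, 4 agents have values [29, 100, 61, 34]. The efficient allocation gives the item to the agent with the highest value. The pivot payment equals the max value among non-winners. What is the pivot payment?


Step 1: The efficient winner is agent 1 with value 100
Step 2: Other agents' values: [29, 61, 34]
Step 3: Pivot payment = max(others) = 61
Step 4: The winner pays 61

61


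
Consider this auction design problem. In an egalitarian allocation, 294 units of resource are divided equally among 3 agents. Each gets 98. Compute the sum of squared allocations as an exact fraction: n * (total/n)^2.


Step 1: Each agent's share = 294/3 = 98
Step 2: Square of each share = (98)^2 = 9604
Step 3: Sum of squares = 3 * 9604 = 28812

28812


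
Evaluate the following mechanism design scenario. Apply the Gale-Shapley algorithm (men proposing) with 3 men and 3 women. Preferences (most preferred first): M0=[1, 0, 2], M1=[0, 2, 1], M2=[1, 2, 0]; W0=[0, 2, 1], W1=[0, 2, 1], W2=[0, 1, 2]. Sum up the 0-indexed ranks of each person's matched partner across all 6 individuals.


Step 1: Run Gale-Shapley (men propose, women hold best offer):
  M0 proposes to W1; she accepts
  M1 proposes to W0; she accepts
  M2 proposes to W1; rejected
  M2 proposes to W2; she accepts
Step 2: Final matching: W0-M1, W1-M0, W2-M2
Step 3: 0-indexed ranks (man's rank of his match, then woman's): 0 + 2 + 0 + 0 + 1 + 2
Step 4: Total rank sum = 5

5


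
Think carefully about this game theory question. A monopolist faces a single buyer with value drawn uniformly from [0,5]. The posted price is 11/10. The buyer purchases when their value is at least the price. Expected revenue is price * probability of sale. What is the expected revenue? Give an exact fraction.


Step 1: Posted price r = 11/10, value support [0,5]
Step 2: P(v >= r) = (5 - 11/10)/5 = 39/50
Step 3: Expected revenue = r * P(v >= r) = 11/10 * 39/50
Step 4: Revenue = 429/500

429/500


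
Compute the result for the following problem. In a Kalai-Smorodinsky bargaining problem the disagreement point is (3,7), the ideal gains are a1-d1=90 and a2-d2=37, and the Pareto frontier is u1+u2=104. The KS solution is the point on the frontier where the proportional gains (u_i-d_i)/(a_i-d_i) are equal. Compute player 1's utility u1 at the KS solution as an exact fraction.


Step 1: At the KS point, (u1-d1)/r1 = (u2-d2)/r2 = t and u1+u2 = 104
Step 2: u1 = d1 + r1*t and u2 = d2 + r2*t, so (d1 + r1*t) + (d2 + r2*t) = 104
Step 3: t = (104 - 3 - 7)/(90 + 37) = 94/127
Step 4: u1 = d1 + r1*t = 3 + 90 * 94/127 = 8841/127
Step 5: (Check: u2 = d2 + r2*t = 4367/127; u1+u2 = 8841/127 + 4367/127 = 104, on the frontier.)

8841/127
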